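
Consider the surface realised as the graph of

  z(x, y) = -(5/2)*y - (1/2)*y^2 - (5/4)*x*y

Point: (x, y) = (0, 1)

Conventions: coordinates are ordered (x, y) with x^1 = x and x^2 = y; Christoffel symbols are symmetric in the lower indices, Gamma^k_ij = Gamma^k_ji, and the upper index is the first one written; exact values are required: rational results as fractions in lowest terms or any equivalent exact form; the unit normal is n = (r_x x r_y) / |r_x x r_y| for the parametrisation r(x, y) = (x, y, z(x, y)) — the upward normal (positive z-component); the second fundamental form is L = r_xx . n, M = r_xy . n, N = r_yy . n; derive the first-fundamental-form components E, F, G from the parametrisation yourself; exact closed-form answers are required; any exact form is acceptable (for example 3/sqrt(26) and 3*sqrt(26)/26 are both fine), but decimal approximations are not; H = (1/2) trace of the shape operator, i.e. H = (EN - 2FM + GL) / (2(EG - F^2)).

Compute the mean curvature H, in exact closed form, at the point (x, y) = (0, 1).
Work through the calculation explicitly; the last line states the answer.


z_x = -5/4, z_y = -7/2, z_xx = 0, z_xy = -5/4, z_yy = -1
E = 41/16, F = 35/8, G = 53/4; answer radicand W^2 = 237/16
unnormalised second-form numerators: l = 0, m = -5/4, n = -1; L = l/sqrt(237/16), and similarly M = m/sqrt(W^2), N = n/sqrt(W^2)
H = (E*n - 2*F*m + G*l) / (2*(EG - F^2)*sqrt(W^2)); E*n - 2*F*m + G*l = 67/8, EG - F^2 = 237/16, so H = (67/237)/sqrt(237/16)

Answer: H = 268*sqrt(237)/56169


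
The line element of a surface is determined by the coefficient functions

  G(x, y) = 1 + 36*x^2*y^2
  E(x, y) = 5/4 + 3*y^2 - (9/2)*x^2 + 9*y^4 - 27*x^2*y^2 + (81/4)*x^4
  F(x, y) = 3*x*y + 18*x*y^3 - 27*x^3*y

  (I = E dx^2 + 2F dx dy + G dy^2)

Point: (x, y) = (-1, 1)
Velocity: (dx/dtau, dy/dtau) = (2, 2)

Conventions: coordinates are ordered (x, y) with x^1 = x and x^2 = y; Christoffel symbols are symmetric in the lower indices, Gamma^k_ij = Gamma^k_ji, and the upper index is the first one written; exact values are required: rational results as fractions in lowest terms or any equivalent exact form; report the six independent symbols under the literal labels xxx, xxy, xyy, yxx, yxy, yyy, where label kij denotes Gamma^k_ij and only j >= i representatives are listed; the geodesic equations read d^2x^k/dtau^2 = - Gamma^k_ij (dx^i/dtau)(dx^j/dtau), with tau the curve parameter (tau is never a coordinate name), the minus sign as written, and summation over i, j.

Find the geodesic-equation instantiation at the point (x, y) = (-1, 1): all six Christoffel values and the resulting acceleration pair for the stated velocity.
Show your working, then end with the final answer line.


E = 2, F = 6, G = 37 at the point
E_x = -18, E_y = -12, F_x = -60, F_y = -30, G_x = -72, G_y = 72
EG - F^2 = 38;  g^inv = (1/38) * [[37, -6], [-6, 2]]
first-kind symbols [ij,l] = (1/2)(d_i g_jl + d_j g_il - d_l g_ij): [xx,x] = E_x/2 = -9, [xx,y] = F_x - E_y/2 = -54, [xy,x] = E_y/2 = -6, [xy,y] = G_x/2 = -36, [yy,x] = F_y - G_x/2 = 6, [yy,y] = G_y/2 = 36
Gamma^x_ij = (G*[ij,x] - F*[ij,y])/(EG - F^2), Gamma^y_ij = (E*[ij,y] - F*[ij,x])/(EG - F^2)
Gamma_xxx = -9/38, Gamma_xxy = -3/19, Gamma_xyy = 3/19, Gamma_yxx = -27/19, Gamma_yxy = -18/19, Gamma_yyy = 18/19
d^2x/dtau^2 = -(Gamma_xxx*(2)^2 + 2*Gamma_xxy*(2)*(2) + Gamma_xyy*(2)^2) = 30/19
d^2y/dtau^2 = -(Gamma_yxx*(2)^2 + 2*Gamma_yxy*(2)*(2) + Gamma_yyy*(2)^2) = 180/19

Answer: Gamma_xxx = -9/38, Gamma_xxy = -3/19, Gamma_xyy = 3/19, Gamma_yxx = -27/19, Gamma_yxy = -18/19, Gamma_yyy = 18/19; accelerations (d^2x/dtau^2, d^2y/dtau^2) = (30/19, 180/19)


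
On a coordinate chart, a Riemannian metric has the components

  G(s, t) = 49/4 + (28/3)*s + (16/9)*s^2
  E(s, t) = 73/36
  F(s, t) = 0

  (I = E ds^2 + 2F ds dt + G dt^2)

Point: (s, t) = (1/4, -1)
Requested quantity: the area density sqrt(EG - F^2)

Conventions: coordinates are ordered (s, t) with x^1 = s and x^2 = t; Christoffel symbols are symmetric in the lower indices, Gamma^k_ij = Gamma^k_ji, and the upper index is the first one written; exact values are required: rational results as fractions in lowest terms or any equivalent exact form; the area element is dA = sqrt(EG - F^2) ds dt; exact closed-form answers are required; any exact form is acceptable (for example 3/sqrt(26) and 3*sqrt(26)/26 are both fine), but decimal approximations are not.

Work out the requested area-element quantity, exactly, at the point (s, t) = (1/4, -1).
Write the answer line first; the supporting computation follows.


Answer: sqrt(EG - F^2) = 23*sqrt(73)/36

E = 73/36, F = 0, G = 529/36; EG - F^2 = 38617/1296


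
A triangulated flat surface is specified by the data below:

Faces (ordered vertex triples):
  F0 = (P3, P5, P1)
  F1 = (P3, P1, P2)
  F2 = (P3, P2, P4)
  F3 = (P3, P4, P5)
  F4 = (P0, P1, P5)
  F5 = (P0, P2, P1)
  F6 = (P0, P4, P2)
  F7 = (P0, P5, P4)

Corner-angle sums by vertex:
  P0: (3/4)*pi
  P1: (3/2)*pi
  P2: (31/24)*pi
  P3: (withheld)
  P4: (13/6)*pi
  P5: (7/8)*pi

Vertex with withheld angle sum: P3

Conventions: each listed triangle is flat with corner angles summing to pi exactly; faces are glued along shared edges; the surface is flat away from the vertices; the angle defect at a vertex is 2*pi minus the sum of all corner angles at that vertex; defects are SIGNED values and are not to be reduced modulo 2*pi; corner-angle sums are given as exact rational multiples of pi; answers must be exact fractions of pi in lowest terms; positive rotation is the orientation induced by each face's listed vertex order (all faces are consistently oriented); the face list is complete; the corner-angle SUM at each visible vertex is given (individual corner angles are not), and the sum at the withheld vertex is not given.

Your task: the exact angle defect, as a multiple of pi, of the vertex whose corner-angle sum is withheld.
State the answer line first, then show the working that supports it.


Answer: defect(P3) = (7/12)*pi

V = 6, E = 12, F = 8; chi = V - E + F = 2
Gauss-Bonnet: total defect = 2*pi*chi = 4*pi; visible defects sum to (41/12)*pi


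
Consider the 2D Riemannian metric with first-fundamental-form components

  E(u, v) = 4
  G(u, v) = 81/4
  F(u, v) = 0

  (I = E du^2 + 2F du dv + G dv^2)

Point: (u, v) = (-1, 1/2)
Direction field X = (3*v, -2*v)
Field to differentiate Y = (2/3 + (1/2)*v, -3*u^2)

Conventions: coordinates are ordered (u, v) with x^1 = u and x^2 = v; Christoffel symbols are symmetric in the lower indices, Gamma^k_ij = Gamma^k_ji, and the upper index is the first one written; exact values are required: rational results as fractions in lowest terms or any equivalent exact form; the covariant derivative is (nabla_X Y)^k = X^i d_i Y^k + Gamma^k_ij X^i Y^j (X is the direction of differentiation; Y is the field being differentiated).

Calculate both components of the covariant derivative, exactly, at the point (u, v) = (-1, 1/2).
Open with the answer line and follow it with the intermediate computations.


Answer: (nabla_X Y)^u = -1/2, (nabla_X Y)^v = 9

E = 4, F = 0, G = 81/4 at the point
E_u = 0, E_v = 0, F_u = 0, F_v = 0, G_u = 0, G_v = 0
EG - F^2 = 81;  g^inv = (1/81) * [[81/4, 0], [0, 4]]
first-kind symbols [ij,l] = (1/2)(d_i g_jl + d_j g_il - d_l g_ij): [uu,u] = E_u/2 = 0, [uu,v] = F_u - E_v/2 = 0, [uv,u] = E_v/2 = 0, [uv,v] = G_u/2 = 0, [vv,u] = F_v - G_u/2 = 0, [vv,v] = G_v/2 = 0
Gamma^u_ij = (G*[ij,u] - F*[ij,v])/(EG - F^2), Gamma^v_ij = (E*[ij,v] - F*[ij,u])/(EG - F^2)
Gamma_uuu = 0, Gamma_uuv = 0, Gamma_uvv = 0, Gamma_vuu = 0, Gamma_vuv = 0, Gamma_vvv = 0
X = (3/2, -1), Y = (11/12, -3) at the point


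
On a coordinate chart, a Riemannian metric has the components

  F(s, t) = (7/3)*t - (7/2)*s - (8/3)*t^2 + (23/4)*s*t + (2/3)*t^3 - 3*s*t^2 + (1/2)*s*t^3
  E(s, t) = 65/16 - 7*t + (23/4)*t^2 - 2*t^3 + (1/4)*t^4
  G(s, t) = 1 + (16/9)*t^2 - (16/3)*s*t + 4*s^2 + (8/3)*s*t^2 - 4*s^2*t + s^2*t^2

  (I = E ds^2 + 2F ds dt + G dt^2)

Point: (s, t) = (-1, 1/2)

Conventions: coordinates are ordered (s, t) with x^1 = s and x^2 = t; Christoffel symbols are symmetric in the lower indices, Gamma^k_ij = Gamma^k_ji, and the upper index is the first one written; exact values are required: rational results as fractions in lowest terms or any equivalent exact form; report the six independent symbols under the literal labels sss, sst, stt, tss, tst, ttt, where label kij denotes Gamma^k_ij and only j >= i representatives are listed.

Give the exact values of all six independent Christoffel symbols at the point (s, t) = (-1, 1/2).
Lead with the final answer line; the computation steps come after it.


Answer: Gamma_sss = 0, Gamma_sst = -756/3721, Gamma_stt = 168/3721, Gamma_tss = 0, Gamma_tst = -1872/3721, Gamma_ttt = 416/3721

E = 113/64, F = 91/48, G = 205/36 at the point
E_s = 0, E_t = -21/8, F_s = -21/16, F_t = -71/24, G_s = -13/2, G_t = 13/9
EG - F^2 = 3721/576;  g^inv = (576/3721) * [[205/36, -91/48], [-91/48, 113/64]]
first-kind symbols [ij,l] = (1/2)(d_i g_jl + d_j g_il - d_l g_ij): [ss,s] = E_s/2 = 0, [ss,t] = F_s - E_t/2 = 0, [st,s] = E_t/2 = -21/16, [st,t] = G_s/2 = -13/4, [tt,s] = F_t - G_s/2 = 7/24, [tt,t] = G_t/2 = 13/18
Gamma^s_ij = (G*[ij,s] - F*[ij,t])/(EG - F^2), Gamma^t_ij = (E*[ij,t] - F*[ij,s])/(EG - F^2)


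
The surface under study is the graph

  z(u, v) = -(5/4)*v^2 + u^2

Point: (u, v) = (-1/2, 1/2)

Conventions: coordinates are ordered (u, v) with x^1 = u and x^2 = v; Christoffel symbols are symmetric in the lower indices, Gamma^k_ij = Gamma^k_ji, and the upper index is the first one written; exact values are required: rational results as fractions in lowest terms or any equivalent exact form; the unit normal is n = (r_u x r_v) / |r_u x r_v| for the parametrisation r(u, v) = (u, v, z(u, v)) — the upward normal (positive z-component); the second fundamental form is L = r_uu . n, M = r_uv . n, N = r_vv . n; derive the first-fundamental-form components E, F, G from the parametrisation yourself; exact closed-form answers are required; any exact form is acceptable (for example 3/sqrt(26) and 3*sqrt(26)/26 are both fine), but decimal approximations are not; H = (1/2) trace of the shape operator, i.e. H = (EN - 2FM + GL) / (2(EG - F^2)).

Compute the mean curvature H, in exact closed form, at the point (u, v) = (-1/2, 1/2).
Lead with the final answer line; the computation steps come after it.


Answer: H = 4*sqrt(57)/3249

z_u = -1, z_v = -5/4, z_uu = 2, z_uv = 0, z_vv = -5/2
E = 2, F = 5/4, G = 41/16; answer radicand W^2 = 57/16
unnormalised second-form numerators: l = 2, m = 0, n = -5/2; L = l/sqrt(57/16), and similarly M = m/sqrt(W^2), N = n/sqrt(W^2)
H = (E*n - 2*F*m + G*l) / (2*(EG - F^2)*sqrt(W^2)); E*n - 2*F*m + G*l = 1/8, EG - F^2 = 57/16, so H = (1/57)/sqrt(57/16)


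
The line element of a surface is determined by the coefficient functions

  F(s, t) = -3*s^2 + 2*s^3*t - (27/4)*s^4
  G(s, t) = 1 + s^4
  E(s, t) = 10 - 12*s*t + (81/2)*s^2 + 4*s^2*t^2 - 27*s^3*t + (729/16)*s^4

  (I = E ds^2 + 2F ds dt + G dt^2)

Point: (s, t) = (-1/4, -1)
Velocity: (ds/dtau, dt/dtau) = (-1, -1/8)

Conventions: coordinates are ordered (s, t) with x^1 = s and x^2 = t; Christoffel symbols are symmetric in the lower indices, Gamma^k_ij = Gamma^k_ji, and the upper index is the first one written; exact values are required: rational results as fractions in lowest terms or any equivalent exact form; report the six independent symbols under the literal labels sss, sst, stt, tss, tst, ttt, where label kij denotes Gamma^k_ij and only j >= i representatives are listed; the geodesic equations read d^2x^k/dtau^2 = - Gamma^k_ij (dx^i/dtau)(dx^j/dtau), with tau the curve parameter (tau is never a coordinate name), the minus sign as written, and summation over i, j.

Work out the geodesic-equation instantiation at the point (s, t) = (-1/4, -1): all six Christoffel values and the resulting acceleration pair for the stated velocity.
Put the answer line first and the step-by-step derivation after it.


Answer: Gamma_sss = -16456/39081, Gamma_sst = 5984/39081, Gamma_stt = 0, Gamma_tss = 352/39081, Gamma_tst = -128/39081, Gamma_ttt = 0; accelerations (d^2s/dtau^2, d^2t/dtau^2) = (14960/39081, -320/39081)

E = 39065/4096, F = -187/1024, G = 257/256 at the point
E_s = -2057/256, E_t = 187/64, F_s = 99/64, F_t = -1/32, G_s = -1/16, G_t = 0
EG - F^2 = 39081/4096;  g^inv = (4096/39081) * [[257/256, 187/1024], [187/1024, 39065/4096]]
first-kind symbols [ij,l] = (1/2)(d_i g_jl + d_j g_il - d_l g_ij): [ss,s] = E_s/2 = -2057/512, [ss,t] = F_s - E_t/2 = 11/128, [st,s] = E_t/2 = 187/128, [st,t] = G_s/2 = -1/32, [tt,s] = F_t - G_s/2 = 0, [tt,t] = G_t/2 = 0
Gamma^s_ij = (G*[ij,s] - F*[ij,t])/(EG - F^2), Gamma^t_ij = (E*[ij,t] - F*[ij,s])/(EG - F^2)
Gamma_sss = -16456/39081, Gamma_sst = 5984/39081, Gamma_stt = 0, Gamma_tss = 352/39081, Gamma_tst = -128/39081, Gamma_ttt = 0
d^2s/dtau^2 = -(Gamma_sss*(-1)^2 + 2*Gamma_sst*(-1)*(-1/8) + Gamma_stt*(-1/8)^2) = 14960/39081
d^2t/dtau^2 = -(Gamma_tss*(-1)^2 + 2*Gamma_tst*(-1)*(-1/8) + Gamma_ttt*(-1/8)^2) = -320/39081


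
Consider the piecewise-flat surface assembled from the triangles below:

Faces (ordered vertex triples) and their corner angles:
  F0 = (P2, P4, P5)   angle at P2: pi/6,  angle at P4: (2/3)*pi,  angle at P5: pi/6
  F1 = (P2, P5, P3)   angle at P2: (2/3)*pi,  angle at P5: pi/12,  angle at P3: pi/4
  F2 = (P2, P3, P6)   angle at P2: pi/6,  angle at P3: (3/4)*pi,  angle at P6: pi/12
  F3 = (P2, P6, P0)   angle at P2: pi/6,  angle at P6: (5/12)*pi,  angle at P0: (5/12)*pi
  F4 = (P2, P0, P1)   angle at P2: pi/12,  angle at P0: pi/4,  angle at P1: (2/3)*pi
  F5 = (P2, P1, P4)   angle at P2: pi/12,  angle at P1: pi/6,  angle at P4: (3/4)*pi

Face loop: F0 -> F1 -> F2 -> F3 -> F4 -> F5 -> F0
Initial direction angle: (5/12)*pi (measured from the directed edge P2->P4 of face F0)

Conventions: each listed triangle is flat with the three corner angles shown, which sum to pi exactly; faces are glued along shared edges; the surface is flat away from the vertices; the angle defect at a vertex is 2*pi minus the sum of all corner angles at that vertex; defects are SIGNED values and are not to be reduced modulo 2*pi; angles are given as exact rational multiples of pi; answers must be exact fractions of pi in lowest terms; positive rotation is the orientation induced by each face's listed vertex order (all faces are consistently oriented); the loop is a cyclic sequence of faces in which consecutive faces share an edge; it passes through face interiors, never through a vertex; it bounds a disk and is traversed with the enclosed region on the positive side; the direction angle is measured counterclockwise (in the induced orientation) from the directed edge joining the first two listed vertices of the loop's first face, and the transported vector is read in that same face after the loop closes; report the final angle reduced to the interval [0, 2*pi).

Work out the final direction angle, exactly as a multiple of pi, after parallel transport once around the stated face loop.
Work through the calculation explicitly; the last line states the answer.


enclosed vertex P2: corner angles sum to (4/3)*pi, defect = 2*pi - (4/3)*pi = (2/3)*pi
adding the enclosed defects to the starting angle (mod 2*pi, induced orientation) gives the holonomy
final angle = (5/12)*pi + (2/3)*pi = (13/12)*pi (mod 2*pi)

Answer: final direction angle = (13/12)*pi


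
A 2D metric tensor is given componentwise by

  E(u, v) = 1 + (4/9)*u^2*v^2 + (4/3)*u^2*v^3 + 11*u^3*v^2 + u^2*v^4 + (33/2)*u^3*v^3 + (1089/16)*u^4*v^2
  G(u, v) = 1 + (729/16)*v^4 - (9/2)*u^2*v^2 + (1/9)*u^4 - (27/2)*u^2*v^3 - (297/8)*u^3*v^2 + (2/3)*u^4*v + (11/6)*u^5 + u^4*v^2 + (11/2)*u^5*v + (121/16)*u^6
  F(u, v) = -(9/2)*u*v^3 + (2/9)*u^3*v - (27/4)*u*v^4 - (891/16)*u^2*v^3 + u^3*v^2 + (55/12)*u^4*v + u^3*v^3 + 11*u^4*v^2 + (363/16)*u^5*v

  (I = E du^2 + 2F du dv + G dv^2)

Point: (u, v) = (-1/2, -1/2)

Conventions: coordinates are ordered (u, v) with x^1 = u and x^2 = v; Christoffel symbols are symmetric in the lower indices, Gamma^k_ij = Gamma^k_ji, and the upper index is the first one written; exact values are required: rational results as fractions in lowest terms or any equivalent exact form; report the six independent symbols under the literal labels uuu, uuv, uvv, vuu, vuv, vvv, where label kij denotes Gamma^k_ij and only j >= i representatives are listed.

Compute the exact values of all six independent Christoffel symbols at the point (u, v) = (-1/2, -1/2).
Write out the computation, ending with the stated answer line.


E = 18241/9216, F = 18905/9216, G = 48817/9216 at the point
E_u = -9215/1152, E_v = -10165/2304, F_u = -5419/512, F_v = -53213/4608, G_u = -21293/2304, G_v = -1393/48
EG - F^2 = 28921/4608;  g^inv = (4608/28921) * [[48817/9216, -18905/9216], [-18905/9216, 18241/9216]]
first-kind symbols [ij,l] = (1/2)(d_i g_jl + d_j g_il - d_l g_ij): [uu,u] = E_u/2 = -9215/2304, [uu,v] = F_u - E_v/2 = -19303/2304, [uv,u] = E_v/2 = -10165/4608, [uv,v] = G_u/2 = -21293/4608, [vv,u] = F_v - G_u/2 = -665/96, [vv,v] = G_v/2 = -1393/96
Gamma^u_ij = (G*[ij,u] - F*[ij,v])/(EG - F^2), Gamma^v_ij = (E*[ij,v] - F*[ij,u])/(EG - F^2)

Answer: Gamma_uuu = -18430/28921, Gamma_uuv = -10165/28921, Gamma_uvv = -31920/28921, Gamma_vuu = -38606/28921, Gamma_vuv = -21293/28921, Gamma_vvv = -66864/28921


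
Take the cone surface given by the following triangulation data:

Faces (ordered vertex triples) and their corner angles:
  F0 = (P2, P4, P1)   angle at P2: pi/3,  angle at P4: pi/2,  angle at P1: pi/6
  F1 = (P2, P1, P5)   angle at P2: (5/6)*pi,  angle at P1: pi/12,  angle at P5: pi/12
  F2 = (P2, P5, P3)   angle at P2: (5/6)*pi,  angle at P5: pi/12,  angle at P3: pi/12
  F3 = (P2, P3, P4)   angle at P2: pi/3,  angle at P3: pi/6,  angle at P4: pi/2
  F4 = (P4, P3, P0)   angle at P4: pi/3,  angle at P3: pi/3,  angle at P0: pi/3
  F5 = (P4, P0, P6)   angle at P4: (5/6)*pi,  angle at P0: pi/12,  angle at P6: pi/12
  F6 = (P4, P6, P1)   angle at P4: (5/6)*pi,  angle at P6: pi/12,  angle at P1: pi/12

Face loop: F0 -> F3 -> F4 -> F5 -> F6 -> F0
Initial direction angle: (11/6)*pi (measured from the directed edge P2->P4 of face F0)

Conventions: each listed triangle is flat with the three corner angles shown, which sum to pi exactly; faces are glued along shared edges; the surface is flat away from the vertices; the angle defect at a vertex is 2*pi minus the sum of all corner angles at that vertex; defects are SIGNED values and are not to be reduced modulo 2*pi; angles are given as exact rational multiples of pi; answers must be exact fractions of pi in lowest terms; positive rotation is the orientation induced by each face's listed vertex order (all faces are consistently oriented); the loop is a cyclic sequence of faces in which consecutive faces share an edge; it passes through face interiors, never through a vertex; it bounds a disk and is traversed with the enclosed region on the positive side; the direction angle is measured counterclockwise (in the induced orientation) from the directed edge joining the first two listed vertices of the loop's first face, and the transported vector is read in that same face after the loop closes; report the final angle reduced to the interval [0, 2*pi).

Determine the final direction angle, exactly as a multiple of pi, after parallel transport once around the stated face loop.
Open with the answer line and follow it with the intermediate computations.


Answer: final direction angle = (5/6)*pi

enclosed vertex P4: corner angles sum to 3*pi, defect = 2*pi - 3*pi = -pi
holonomy = initial angle + sum of enclosed defects (mod 2*pi), positive in the induced orientation
final angle = (11/6)*pi - pi = (5/6)*pi (mod 2*pi)


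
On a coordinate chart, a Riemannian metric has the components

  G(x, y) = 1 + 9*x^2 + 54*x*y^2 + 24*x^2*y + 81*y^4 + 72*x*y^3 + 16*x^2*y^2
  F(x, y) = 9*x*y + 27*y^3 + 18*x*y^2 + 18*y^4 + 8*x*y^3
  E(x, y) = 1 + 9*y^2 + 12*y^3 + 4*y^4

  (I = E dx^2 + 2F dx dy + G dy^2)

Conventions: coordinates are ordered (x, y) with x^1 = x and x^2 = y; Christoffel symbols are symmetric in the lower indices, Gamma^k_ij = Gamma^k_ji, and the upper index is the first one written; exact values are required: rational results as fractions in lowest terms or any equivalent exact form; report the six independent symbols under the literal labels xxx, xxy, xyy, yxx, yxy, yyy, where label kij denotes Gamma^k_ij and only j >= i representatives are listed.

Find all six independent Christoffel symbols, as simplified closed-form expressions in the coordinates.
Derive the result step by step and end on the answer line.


E = 1 + 9*y^2 + 12*y^3 + 4*y^4; F = 9*x*y + 27*y^3 + 18*x*y^2 + 18*y^4 + 8*x*y^3; G = 1 + 9*x^2 + 54*x*y^2 + 24*x^2*y + 81*y^4 + 72*x*y^3 + 16*x^2*y^2
Gamma^k_ij = (1/2) g^{kl} (d_i g_jl + d_j g_il - d_l g_ij), with g^inv = (1/(EG-F^2)) [[G, -F], [-F, E]]
first partials: E_x = 0, E_y = 18*y + 36*y^2 + 16*y^3, F_x = 9*y + 18*y^2 + 8*y^3, F_y = 9*x + 81*y^2 + 36*x*y + 72*y^3 + 24*x*y^2, G_x = 18*x + 54*y^2 + 48*x*y + 72*y^3 + 32*x*y^2, G_y = 108*x*y + 24*x^2 + 324*y^3 + 216*x*y^2 + 32*x^2*y
D = EG - F^2 = 1 + 9*y^2 + 9*x^2 + 12*y^3 + 54*x*y^2 + 24*x^2*y + 85*y^4 + 72*x*y^3 + 16*x^2*y^2
expanded: Gamma^x_xx = (G E_x - 2F F_x + F E_y)/(2D), Gamma^x_xy = (G E_y - F G_x)/(2D), Gamma^x_yy = (2G F_y - G G_x - F G_y)/(2D), Gamma^y_xx = (2E F_x - E E_y - F E_x)/(2D), Gamma^y_xy = (E G_x - F E_y)/(2D), Gamma^y_yy = (E G_y - 2F F_y + F G_x)/(2D); substitute and cancel common factors

Answer: Gamma_xxx = 0, Gamma_xxy = (8*y^3 + 18*y^2 + 9*y)/(16*x^2*y^2 + 24*x^2*y + 9*x^2 + 72*x*y^3 + 54*x*y^2 + 85*y^4 + 12*y^3 + 9*y^2 + 1), Gamma_xyy = (8*x*y^2 + 12*x*y + 36*y^3 + 54*y^2)/(16*x^2*y^2 + 24*x^2*y + 9*x^2 + 72*x*y^3 + 54*x*y^2 + 85*y^4 + 12*y^3 + 9*y^2 + 1), Gamma_yxx = 0, Gamma_yxy = (16*x*y^2 + 24*x*y + 9*x + 36*y^3 + 27*y^2)/(16*x^2*y^2 + 24*x^2*y + 9*x^2 + 72*x*y^3 + 54*x*y^2 + 85*y^4 + 12*y^3 + 9*y^2 + 1), Gamma_yyy = (16*x^2*y + 12*x^2 + 108*x*y^2 + 54*x*y + 162*y^3)/(16*x^2*y^2 + 24*x^2*y + 9*x^2 + 72*x*y^3 + 54*x*y^2 + 85*y^4 + 12*y^3 + 9*y^2 + 1)


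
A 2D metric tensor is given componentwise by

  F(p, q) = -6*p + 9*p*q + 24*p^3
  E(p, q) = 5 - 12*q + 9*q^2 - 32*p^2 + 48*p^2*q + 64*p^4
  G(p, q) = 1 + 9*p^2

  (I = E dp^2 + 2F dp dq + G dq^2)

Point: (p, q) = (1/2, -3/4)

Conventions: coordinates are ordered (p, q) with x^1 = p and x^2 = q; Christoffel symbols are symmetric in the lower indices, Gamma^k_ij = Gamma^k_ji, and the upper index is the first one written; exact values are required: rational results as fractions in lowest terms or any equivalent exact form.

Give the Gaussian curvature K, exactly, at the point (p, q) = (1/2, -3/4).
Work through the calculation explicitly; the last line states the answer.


E = 97/16, F = -27/8, G = 13/4, EG - F^2 = 133/16 at the point
E_p = -36, E_q = -27/2, F_p = 21/4, F_q = 9/2, G_p = 9, G_q = 0
E_qq = 18, F_pq = 9, G_pp = 18
Compute both Brioschi determinants and normalise by (EG - F^2)^2.
M1 = [[-E_qq/2 + F_pq - G_pp/2, E_p/2, F_p - E_q/2], [F_q - G_p/2, E, F], [G_q/2, F, G]] = [[-9, -18, 12], [0, 97/16, -27/8], [0, -27/8, 13/4]]; det M1 = -1197/16
M2 = [[0, E_q/2, G_p/2], [E_q/2, E, F], [G_p/2, F, G]] = [[0, -27/4, 9/2], [-27/4, 97/16, -27/8], [9/2, -27/8, 13/4]]; det M2 = -1053/16
det M1 - det M2 = -9; K = -9 / (133/16)^2 = -2304/17689

Answer: K = -2304/17689


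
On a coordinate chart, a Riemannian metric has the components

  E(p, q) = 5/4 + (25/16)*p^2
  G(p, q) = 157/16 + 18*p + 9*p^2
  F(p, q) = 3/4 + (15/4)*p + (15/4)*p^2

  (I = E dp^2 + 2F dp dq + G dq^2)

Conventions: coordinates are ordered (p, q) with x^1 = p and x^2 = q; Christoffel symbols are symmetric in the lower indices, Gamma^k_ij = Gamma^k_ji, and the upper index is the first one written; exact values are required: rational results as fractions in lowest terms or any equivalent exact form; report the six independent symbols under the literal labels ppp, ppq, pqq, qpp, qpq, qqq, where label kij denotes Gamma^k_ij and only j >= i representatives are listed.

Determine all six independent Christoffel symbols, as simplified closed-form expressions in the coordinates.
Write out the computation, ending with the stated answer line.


E = 5/4 + (25/16)*p^2; F = 3/4 + (15/4)*p + (15/4)*p^2; G = 157/16 + 18*p + 9*p^2
Gamma^k_ij = (1/2) g^{kl} (d_i g_jl + d_j g_il - d_l g_ij), with g^inv = (1/(EG-F^2)) [[G, -F], [-F, E]]
first partials: E_p = (25/8)*p, E_q = 0, F_p = 15/4 + (15/2)*p, F_q = 0, G_p = 18 + 18*p, G_q = 0
D = EG - F^2 = 749/64 + (135/8)*p + (1765/256)*p^2
expanded: Gamma^p_pp = (G E_p - 2F F_p + F E_q)/(2D), Gamma^p_pq = (G E_q - F G_p)/(2D), Gamma^p_qq = (2G F_q - G G_p - F G_q)/(2D), Gamma^q_pp = (2E F_p - E E_q - F E_p)/(2D), Gamma^q_pq = (E G_p - F E_q)/(2D), Gamma^q_qq = (E G_q - 2F F_q + F G_p)/(2D); substitute and cancel common factors

Answer: Gamma_ppp = (-3600*p^3 - 3600*p^2 - 1115*p - 720)/(1765*p^2 + 4320*p + 2996), Gamma_ppq = (-8640*p^3 - 17280*p^2 - 10368*p - 1728)/(1765*p^2 + 4320*p + 2996), Gamma_pqq = (-20736*p^3 - 62208*p^2 - 64080*p - 22608)/(1765*p^2 + 4320*p + 2996), Gamma_qpp = (1500*p^3 + 2100*p + 1200)/(1765*p^2 + 4320*p + 2996), Gamma_qpq = (3600*p^3 + 3600*p^2 + 2880*p + 2880)/(1765*p^2 + 4320*p + 2996), Gamma_qqq = (8640*p^3 + 17280*p^2 + 10368*p + 1728)/(1765*p^2 + 4320*p + 2996)


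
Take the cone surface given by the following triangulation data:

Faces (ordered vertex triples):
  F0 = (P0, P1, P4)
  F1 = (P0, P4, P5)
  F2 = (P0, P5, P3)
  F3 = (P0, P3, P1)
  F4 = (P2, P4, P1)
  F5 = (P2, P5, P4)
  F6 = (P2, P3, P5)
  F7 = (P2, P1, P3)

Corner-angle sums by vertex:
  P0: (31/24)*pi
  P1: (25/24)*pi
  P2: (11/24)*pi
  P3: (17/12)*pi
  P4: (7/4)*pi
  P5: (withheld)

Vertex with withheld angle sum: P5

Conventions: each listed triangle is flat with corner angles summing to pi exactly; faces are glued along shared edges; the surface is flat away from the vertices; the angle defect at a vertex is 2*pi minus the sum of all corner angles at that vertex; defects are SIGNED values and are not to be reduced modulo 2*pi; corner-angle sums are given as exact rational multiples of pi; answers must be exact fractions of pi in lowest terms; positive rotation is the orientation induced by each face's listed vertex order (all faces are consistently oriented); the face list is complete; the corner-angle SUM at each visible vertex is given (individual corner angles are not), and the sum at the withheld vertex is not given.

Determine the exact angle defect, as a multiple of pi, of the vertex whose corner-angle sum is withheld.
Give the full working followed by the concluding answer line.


V = 6, E = 12, F = 8; chi = V - E + F = 2
Gauss-Bonnet: total defect = 2*pi*chi = 4*pi; visible defects sum to (97/24)*pi

Answer: defect(P5) = -pi/24


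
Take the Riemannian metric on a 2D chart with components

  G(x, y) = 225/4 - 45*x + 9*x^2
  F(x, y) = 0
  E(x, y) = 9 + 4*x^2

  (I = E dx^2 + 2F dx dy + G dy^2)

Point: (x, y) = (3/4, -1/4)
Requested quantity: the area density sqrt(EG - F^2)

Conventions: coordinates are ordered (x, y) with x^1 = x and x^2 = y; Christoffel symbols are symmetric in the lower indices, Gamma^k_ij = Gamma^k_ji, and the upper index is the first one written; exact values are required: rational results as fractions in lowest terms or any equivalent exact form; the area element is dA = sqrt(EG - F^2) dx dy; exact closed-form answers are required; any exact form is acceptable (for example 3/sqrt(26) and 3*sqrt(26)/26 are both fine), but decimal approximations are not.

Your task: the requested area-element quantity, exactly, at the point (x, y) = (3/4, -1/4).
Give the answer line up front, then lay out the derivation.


Answer: sqrt(EG - F^2) = 63*sqrt(5)/8

E = 45/4, F = 0, G = 441/16; EG - F^2 = 19845/64


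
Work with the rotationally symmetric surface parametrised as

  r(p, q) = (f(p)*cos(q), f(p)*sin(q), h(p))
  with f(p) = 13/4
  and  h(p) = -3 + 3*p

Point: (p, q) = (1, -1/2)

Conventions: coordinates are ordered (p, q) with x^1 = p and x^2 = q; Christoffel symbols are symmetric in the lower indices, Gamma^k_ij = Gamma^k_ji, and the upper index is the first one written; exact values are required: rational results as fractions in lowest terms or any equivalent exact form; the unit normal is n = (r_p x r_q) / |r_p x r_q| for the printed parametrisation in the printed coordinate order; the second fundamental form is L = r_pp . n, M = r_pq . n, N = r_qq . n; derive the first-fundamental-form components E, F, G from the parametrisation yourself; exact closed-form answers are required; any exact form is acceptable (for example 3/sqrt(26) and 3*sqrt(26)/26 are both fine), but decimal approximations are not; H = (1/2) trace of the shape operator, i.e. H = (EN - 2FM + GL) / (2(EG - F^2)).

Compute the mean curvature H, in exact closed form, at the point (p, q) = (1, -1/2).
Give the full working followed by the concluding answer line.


f = 13/4, f' = 0, f'' = 0, h' = 3, h'' = 0
E = 9, F = 0, G = 169/16; answer radicand W^2 = 9
unnormalised second-form numerators: l = 0, m = 0, n = 39/4; L = l/sqrt(9), and similarly M = m/sqrt(W^2), N = n/sqrt(W^2)
H = (E*n - 2*F*m + G*l) / (2*(EG - F^2)*sqrt(W^2)); E*n - 2*F*m + G*l = 351/4, EG - F^2 = 1521/16, so H = (6/13)/sqrt(9)

Answer: H = 2/13


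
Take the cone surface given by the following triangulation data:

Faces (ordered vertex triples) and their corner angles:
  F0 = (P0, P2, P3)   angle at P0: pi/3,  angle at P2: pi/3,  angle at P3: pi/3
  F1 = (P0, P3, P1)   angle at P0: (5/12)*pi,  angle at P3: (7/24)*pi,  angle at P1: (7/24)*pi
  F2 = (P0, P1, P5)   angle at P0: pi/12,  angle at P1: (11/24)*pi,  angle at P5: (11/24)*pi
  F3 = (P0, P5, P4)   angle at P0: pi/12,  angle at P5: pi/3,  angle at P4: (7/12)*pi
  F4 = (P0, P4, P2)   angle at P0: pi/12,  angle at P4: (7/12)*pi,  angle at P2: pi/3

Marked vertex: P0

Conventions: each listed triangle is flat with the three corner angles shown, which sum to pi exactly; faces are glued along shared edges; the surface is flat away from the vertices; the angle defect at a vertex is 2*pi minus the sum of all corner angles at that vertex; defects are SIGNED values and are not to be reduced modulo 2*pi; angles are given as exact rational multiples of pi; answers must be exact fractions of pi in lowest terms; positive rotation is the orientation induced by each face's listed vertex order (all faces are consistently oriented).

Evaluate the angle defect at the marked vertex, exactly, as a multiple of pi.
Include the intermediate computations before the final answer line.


Sum of corner angles at P0: pi
defect = 2*pi - pi

Answer: defect(P0) = pi


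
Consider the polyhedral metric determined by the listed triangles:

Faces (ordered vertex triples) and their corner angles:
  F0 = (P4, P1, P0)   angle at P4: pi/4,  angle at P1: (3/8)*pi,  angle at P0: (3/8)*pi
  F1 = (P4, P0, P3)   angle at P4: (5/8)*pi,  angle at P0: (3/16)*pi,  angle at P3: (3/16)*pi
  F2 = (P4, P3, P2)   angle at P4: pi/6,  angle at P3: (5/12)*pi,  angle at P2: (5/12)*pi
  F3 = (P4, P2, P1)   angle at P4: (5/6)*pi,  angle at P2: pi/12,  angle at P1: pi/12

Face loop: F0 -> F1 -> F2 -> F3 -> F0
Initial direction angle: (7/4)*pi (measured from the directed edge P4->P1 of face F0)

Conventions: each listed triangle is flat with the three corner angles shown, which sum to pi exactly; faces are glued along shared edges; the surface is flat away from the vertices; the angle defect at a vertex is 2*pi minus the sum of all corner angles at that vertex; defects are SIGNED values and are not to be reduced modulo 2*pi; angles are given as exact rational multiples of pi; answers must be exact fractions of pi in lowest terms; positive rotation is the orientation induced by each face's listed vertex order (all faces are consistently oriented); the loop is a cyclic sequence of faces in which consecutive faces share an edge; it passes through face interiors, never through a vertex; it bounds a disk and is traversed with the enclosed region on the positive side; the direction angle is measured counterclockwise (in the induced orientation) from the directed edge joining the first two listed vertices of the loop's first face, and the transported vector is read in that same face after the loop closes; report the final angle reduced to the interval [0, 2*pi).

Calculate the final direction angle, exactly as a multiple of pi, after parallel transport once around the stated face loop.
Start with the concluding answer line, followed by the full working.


Answer: final direction angle = (15/8)*pi

enclosed vertex P4: corner angles sum to (15/8)*pi, defect = 2*pi - (15/8)*pi = pi/8
adding the enclosed defects to the starting angle (mod 2*pi, induced orientation) gives the holonomy
final angle = (7/4)*pi + pi/8 = (15/8)*pi (mod 2*pi)


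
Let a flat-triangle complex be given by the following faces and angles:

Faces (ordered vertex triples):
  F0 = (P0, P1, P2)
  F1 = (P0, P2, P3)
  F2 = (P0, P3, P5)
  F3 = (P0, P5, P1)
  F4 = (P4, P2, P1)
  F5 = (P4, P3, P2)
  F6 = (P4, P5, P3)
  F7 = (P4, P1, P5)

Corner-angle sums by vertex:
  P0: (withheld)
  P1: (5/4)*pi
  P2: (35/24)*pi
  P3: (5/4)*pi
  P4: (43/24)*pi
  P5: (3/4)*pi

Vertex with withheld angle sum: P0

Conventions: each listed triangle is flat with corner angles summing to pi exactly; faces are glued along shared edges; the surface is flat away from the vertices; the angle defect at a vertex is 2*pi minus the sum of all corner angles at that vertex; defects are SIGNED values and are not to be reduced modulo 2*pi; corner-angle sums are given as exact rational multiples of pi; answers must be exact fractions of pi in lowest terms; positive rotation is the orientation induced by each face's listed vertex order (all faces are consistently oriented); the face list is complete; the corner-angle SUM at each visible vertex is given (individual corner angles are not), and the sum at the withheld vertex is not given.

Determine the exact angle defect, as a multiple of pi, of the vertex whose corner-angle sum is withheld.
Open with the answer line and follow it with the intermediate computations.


Answer: defect(P0) = pi/2

V = 6, E = 12, F = 8; chi = V - E + F = 2
Gauss-Bonnet: total defect = 2*pi*chi = 4*pi; visible defects sum to (7/2)*pi


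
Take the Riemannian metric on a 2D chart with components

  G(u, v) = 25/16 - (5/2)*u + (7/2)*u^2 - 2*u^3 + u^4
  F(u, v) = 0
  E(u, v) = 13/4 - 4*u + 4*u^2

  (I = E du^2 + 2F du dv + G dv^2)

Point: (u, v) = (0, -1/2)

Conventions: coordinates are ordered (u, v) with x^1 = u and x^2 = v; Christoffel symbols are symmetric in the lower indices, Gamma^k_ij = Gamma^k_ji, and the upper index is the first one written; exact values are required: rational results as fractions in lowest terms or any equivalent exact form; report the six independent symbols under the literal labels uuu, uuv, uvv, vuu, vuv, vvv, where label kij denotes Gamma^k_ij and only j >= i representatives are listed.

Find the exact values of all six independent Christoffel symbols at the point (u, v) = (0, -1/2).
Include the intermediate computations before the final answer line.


E = 13/4, F = 0, G = 25/16 at the point
E_u = -4, E_v = 0, F_u = 0, F_v = 0, G_u = -5/2, G_v = 0
EG - F^2 = 325/64;  g^inv = (64/325) * [[25/16, 0], [0, 13/4]]
first-kind symbols [ij,l] = (1/2)(d_i g_jl + d_j g_il - d_l g_ij): [uu,u] = E_u/2 = -2, [uu,v] = F_u - E_v/2 = 0, [uv,u] = E_v/2 = 0, [uv,v] = G_u/2 = -5/4, [vv,u] = F_v - G_u/2 = 5/4, [vv,v] = G_v/2 = 0
Gamma^u_ij = (G*[ij,u] - F*[ij,v])/(EG - F^2), Gamma^v_ij = (E*[ij,v] - F*[ij,u])/(EG - F^2)

Answer: Gamma_uuu = -8/13, Gamma_uuv = 0, Gamma_uvv = 5/13, Gamma_vuu = 0, Gamma_vuv = -4/5, Gamma_vvv = 0


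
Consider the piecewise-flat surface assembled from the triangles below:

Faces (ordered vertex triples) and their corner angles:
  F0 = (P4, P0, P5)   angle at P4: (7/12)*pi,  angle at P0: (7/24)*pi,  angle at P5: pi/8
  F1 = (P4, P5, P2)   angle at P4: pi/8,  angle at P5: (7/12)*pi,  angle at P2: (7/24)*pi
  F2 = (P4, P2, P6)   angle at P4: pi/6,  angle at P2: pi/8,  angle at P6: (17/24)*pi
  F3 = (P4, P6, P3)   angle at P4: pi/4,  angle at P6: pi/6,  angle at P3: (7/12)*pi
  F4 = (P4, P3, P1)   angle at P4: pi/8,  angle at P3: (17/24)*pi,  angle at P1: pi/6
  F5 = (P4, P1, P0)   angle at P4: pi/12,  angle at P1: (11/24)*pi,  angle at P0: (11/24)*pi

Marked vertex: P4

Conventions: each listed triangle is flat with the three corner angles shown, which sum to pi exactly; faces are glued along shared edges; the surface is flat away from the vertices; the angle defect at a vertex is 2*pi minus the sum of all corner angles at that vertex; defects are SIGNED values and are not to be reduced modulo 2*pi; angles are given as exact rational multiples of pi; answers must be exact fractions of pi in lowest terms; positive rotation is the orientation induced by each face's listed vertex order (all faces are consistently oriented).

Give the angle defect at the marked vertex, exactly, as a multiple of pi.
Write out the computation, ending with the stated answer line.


Sum of corner angles at P4: (4/3)*pi
defect = 2*pi - (4/3)*pi

Answer: defect(P4) = (2/3)*pi


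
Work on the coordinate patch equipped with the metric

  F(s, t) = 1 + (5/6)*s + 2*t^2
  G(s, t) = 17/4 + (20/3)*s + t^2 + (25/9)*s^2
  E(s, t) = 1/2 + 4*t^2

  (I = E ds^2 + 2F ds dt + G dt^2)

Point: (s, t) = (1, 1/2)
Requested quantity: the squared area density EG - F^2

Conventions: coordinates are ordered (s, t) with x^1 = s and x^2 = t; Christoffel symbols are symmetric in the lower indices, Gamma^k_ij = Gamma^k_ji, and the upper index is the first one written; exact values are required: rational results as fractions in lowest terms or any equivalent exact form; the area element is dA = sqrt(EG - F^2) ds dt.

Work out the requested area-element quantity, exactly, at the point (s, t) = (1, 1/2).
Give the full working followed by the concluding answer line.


E = 3/2, F = 7/3, G = 251/18; EG - F^2 = 557/36

Answer: EG - F^2 = 557/36


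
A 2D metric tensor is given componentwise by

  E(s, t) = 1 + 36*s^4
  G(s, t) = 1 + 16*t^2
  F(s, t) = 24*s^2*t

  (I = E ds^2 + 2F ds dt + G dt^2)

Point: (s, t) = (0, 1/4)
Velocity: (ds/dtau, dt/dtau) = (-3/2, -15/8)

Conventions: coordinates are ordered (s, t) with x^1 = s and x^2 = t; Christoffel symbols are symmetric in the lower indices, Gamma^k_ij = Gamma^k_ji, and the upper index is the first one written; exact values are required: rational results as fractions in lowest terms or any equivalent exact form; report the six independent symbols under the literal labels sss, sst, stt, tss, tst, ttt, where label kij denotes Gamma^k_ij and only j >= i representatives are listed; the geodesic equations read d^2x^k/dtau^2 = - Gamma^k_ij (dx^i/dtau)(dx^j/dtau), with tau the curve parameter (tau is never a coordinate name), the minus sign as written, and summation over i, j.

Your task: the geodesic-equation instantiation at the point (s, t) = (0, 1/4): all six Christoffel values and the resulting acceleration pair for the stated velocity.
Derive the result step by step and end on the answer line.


E = 1, F = 0, G = 2 at the point
E_s = 0, E_t = 0, F_s = 0, F_t = 0, G_s = 0, G_t = 8
EG - F^2 = 2;  g^inv = (1/2) * [[2, 0], [0, 1]]
first-kind symbols [ij,l] = (1/2)(d_i g_jl + d_j g_il - d_l g_ij): [ss,s] = E_s/2 = 0, [ss,t] = F_s - E_t/2 = 0, [st,s] = E_t/2 = 0, [st,t] = G_s/2 = 0, [tt,s] = F_t - G_s/2 = 0, [tt,t] = G_t/2 = 4
Gamma^s_ij = (G*[ij,s] - F*[ij,t])/(EG - F^2), Gamma^t_ij = (E*[ij,t] - F*[ij,s])/(EG - F^2)
Gamma_sss = 0, Gamma_sst = 0, Gamma_stt = 0, Gamma_tss = 0, Gamma_tst = 0, Gamma_ttt = 2
d^2s/dtau^2 = -(Gamma_sss*(-3/2)^2 + 2*Gamma_sst*(-3/2)*(-15/8) + Gamma_stt*(-15/8)^2) = 0
d^2t/dtau^2 = -(Gamma_tss*(-3/2)^2 + 2*Gamma_tst*(-3/2)*(-15/8) + Gamma_ttt*(-15/8)^2) = -225/32

Answer: Gamma_sss = 0, Gamma_sst = 0, Gamma_stt = 0, Gamma_tss = 0, Gamma_tst = 0, Gamma_ttt = 2; accelerations (d^2s/dtau^2, d^2t/dtau^2) = (0, -225/32)


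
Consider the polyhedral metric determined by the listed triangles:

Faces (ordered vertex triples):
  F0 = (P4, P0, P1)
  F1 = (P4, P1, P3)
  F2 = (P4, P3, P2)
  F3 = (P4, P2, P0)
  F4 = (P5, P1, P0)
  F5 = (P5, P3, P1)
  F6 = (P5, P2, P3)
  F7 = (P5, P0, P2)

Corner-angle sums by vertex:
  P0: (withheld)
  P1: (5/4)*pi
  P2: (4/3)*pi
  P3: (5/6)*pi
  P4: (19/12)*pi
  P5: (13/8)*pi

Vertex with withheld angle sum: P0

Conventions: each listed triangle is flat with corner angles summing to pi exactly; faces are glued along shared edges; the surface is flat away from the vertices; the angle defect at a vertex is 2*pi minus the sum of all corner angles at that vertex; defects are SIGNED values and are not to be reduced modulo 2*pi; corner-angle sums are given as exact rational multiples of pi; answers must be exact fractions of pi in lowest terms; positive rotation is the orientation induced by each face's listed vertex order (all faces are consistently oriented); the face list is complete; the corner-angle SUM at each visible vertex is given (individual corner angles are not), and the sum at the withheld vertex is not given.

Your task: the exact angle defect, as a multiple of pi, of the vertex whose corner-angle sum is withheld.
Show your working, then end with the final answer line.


V = 6, E = 12, F = 8; chi = V - E + F = 2
Gauss-Bonnet: total defect = 2*pi*chi = 4*pi; visible defects sum to (27/8)*pi

Answer: defect(P0) = (5/8)*pi
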